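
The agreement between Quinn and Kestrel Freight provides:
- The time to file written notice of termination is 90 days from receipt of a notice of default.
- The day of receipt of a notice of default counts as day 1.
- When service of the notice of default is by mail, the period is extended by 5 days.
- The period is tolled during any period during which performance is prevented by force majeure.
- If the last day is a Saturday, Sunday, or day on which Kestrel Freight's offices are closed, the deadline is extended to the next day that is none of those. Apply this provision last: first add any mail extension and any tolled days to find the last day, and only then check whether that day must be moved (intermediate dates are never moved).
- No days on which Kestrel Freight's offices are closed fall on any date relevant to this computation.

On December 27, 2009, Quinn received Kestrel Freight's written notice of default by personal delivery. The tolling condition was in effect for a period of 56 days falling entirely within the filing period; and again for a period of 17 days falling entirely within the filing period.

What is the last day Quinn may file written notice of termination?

June 7, 2010

Counting December 27, 2009 as day 1, day 90 is March 26, 2010.
Service was not by mail, so no mail extension applies.
Tolling adds 56 days: March 26, 2010 + 56 days = May 21, 2010.
Tolling adds 17 days: May 21, 2010 + 17 days = June 7, 2010.
June 7, 2010 is a Monday and not a day on which Kestrel Freight's offices are closed, so no extension applies.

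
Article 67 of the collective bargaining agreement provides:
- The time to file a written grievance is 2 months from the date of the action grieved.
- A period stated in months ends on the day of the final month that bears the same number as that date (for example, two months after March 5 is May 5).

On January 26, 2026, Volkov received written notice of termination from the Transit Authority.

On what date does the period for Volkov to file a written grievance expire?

2 months after January 26, 2026 is March 26, 2026.

March 26, 2026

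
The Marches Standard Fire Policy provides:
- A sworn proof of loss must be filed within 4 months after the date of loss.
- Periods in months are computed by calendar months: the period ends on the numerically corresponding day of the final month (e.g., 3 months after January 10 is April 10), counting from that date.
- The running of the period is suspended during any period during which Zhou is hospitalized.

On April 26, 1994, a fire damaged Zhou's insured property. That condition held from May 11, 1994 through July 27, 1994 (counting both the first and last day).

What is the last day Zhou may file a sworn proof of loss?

4 months after April 26, 1994 is August 26, 1994.
From May 11, 1994 through July 27, 1994 inclusive is 78 days; tolling adds 78 days: August 26, 1994 + 78 days = November 12, 1994.

November 12, 1994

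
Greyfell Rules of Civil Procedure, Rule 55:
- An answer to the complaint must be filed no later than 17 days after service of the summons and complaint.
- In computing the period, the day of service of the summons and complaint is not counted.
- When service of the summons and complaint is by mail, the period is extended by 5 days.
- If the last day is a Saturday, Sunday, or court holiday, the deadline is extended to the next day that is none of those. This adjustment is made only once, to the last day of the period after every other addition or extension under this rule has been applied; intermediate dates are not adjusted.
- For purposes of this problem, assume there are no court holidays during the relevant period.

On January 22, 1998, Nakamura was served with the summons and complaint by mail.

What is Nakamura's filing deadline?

February 13, 1998

17 days after January 22, 1998 is February 8, 1998.
Service was by mail, adding 5 days: February 8, 1998 + 5 days = February 13, 1998.
February 13, 1998 is a Friday and not a court holiday, so no extension applies.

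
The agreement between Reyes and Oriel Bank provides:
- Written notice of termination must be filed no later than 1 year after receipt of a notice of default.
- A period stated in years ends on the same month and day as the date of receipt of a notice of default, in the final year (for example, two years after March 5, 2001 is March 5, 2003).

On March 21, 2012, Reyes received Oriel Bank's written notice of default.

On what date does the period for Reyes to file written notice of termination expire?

1 year after March 21, 2012 is March 21, 2013.

March 21, 2013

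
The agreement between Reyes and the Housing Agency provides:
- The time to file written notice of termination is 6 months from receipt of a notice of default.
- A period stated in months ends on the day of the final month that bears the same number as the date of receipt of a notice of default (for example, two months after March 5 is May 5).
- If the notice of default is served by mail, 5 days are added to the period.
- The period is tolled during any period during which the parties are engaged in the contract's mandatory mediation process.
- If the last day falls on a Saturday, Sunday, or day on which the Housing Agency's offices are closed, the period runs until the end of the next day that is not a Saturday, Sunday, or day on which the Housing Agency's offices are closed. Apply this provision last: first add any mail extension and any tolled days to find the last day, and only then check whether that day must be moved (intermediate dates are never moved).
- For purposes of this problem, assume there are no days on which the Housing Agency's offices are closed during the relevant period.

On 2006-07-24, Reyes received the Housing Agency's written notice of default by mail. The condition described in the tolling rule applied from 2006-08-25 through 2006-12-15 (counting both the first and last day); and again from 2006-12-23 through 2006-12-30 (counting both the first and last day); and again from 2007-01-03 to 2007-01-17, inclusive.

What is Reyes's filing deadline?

6 months after 2006-07-24 is January 24, 2007.
Service was by mail, adding 5 days: January 24, 2007 + 5 days = January 29, 2007.
From August 25, 2006 through December 15, 2006 inclusive is 113 days; tolling adds 113 days: January 29, 2007 + 113 days = May 22, 2007.
From December 23, 2006 through December 30, 2006 inclusive is 8 days; tolling adds 8 days: May 22, 2007 + 8 days = May 30, 2007.
From January 3, 2007 through January 17, 2007 inclusive is 15 days; tolling adds 15 days: May 30, 2007 + 15 days = June 14, 2007.
June 14, 2007 is a Thursday and not a day on which the Housing Agency's offices are closed, so no extension applies.

June 14, 2007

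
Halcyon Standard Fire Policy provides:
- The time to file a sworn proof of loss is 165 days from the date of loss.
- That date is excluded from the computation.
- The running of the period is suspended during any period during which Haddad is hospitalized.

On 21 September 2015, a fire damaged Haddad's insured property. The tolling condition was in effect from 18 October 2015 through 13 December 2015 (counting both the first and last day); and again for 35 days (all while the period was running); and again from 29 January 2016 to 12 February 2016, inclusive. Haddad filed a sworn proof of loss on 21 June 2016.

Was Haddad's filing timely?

165 days after 21 September 2015 is March 4, 2016.
From October 18, 2015 through December 13, 2015 inclusive is 57 days; tolling adds 57 days: March 4, 2016 + 57 days = April 30, 2016.
Tolling adds 35 days: April 30, 2016 + 35 days = June 4, 2016.
From January 29, 2016 through February 12, 2016 inclusive is 15 days; tolling adds 15 days: June 4, 2016 + 15 days = June 19, 2016.
The deadline is June 19, 2016; the filing on June 21, 2016 is after that date.

No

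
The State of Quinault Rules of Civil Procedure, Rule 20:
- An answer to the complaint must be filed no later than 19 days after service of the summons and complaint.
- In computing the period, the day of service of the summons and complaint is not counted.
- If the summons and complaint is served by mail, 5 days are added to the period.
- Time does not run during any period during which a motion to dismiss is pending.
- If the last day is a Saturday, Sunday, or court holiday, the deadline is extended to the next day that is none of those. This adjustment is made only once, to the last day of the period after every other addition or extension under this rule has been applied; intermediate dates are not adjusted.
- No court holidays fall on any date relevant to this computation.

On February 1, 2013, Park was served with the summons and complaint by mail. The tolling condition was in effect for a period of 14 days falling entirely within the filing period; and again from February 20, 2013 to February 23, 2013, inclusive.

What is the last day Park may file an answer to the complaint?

March 15, 2013

19 days after February 1, 2013 is February 20, 2013.
Service was by mail, adding 5 days: February 20, 2013 + 5 days = February 25, 2013.
Tolling adds 14 days: February 25, 2013 + 14 days = March 11, 2013.
From February 20, 2013 through February 23, 2013 inclusive is 4 days; tolling adds 4 days: March 11, 2013 + 4 days = March 15, 2013.
March 15, 2013 is a Friday and not a court holiday, so no extension applies.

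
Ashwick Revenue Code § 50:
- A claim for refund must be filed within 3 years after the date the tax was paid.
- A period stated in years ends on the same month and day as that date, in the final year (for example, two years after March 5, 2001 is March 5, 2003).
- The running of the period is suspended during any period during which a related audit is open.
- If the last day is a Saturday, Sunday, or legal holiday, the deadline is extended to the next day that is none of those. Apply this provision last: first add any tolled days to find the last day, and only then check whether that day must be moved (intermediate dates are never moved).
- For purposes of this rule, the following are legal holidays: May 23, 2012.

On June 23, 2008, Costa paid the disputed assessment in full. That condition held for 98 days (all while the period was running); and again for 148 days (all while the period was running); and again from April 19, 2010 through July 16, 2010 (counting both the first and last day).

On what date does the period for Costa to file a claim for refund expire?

May 24, 2012

3 years after June 23, 2008 is June 23, 2011.
Tolling adds 98 days: June 23, 2011 + 98 days = September 29, 2011.
Tolling adds 148 days: September 29, 2011 + 148 days = February 24, 2012.
From April 19, 2010 through July 16, 2010 inclusive is 89 days; tolling adds 89 days: February 24, 2012 + 89 days = May 23, 2012.
May 23, 2012 is a listed holiday. The next qualifying day is May 24, 2012.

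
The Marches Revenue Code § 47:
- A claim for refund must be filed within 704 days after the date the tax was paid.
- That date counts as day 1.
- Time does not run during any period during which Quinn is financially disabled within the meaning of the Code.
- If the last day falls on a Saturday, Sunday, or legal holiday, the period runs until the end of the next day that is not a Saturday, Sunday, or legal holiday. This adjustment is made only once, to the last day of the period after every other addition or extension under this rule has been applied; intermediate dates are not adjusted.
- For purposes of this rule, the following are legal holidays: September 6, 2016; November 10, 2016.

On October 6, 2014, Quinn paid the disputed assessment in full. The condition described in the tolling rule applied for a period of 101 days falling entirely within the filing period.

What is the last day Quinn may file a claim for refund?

Counting October 6, 2014 as day 1, day 704 is September 8, 2016.
Tolling adds 101 days: September 8, 2016 + 101 days = December 18, 2016.
December 18, 2016 is Sunday. The next qualifying day is December 19, 2016.

December 19, 2016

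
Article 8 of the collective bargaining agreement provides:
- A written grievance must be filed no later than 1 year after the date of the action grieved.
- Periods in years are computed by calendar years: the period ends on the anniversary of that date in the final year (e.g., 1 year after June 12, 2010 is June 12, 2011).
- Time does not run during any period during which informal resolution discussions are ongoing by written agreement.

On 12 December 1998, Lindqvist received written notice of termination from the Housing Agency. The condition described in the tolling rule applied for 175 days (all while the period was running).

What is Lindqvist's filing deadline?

1 year after 12 December 1998 is December 12, 1999.
Tolling adds 175 days: December 12, 1999 + 175 days = June 4, 2000.

June 4, 2000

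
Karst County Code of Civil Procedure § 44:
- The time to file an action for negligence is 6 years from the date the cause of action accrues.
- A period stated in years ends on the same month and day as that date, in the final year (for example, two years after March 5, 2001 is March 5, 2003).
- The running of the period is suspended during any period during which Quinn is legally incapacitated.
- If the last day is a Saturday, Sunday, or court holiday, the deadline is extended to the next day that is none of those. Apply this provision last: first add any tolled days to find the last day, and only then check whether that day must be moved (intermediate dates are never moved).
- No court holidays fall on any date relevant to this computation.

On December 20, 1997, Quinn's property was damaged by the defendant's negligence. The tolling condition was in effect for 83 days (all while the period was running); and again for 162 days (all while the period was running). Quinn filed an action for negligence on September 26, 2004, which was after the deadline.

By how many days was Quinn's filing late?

34 days

6 years after December 20, 1997 is December 20, 2003.
Tolling adds 83 days: December 20, 2003 + 83 days = March 12, 2004.
Tolling adds 162 days: March 12, 2004 + 162 days = August 21, 2004.
August 21, 2004 is Saturday; August 22, 2004 is Sunday. The next qualifying day is August 23, 2004.
The deadline is August 23, 2004; from August 23, 2004 to September 26, 2004 is 34 days.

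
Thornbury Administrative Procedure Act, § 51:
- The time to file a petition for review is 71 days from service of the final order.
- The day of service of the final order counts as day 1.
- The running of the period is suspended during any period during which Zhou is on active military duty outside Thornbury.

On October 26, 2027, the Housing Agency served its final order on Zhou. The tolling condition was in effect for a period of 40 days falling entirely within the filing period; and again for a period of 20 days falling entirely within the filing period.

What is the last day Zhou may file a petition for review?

Counting October 26, 2027 as day 1, day 71 is January 4, 2028.
Tolling adds 40 days: January 4, 2028 + 40 days = February 13, 2028.
Tolling adds 20 days: February 13, 2028 + 20 days = March 4, 2028.

March 4, 2028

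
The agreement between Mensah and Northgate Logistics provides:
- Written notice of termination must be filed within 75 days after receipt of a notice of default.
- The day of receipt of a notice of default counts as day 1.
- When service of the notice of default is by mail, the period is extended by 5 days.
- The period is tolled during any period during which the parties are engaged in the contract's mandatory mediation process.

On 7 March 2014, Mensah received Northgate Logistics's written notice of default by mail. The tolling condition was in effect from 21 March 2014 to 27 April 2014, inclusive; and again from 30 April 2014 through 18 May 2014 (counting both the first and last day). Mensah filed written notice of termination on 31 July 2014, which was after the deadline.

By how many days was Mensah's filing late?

10 days

Counting 7 March 2014 as day 1, day 75 is May 20, 2014.
Service was by mail, adding 5 days: May 20, 2014 + 5 days = May 25, 2014.
From March 21, 2014 through April 27, 2014 inclusive is 38 days; tolling adds 38 days: May 25, 2014 + 38 days = July 2, 2014.
From April 30, 2014 through May 18, 2014 inclusive is 19 days; tolling adds 19 days: July 2, 2014 + 19 days = July 21, 2014.
The deadline is July 21, 2014; from July 21, 2014 to July 31, 2014 is 10 days.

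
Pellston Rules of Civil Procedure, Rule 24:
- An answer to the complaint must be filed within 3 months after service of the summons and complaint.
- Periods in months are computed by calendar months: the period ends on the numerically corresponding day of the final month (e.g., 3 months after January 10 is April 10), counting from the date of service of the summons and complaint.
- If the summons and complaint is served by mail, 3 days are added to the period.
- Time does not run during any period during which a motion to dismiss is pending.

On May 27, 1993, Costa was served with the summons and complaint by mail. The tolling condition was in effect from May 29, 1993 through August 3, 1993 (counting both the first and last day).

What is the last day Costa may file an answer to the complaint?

November 5, 1993

3 months after May 27, 1993 is August 27, 1993.
Service was by mail, adding 3 days: August 27, 1993 + 3 days = August 30, 1993.
From May 29, 1993 through August 3, 1993 inclusive is 67 days; tolling adds 67 days: August 30, 1993 + 67 days = November 5, 1993.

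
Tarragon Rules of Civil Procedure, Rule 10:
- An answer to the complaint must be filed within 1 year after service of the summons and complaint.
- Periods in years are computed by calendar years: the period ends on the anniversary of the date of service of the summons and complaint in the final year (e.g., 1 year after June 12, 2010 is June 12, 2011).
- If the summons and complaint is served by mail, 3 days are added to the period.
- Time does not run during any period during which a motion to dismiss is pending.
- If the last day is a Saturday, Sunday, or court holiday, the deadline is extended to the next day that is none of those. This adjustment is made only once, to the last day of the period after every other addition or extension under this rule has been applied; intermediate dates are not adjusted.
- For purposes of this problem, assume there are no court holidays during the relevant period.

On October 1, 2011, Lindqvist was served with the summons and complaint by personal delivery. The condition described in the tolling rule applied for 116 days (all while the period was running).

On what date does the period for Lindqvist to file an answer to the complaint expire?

January 25, 2013

1 year after October 1, 2011 is October 1, 2012.
Service was not by mail, so no mail extension applies.
Tolling adds 116 days: October 1, 2012 + 116 days = January 25, 2013.
January 25, 2013 is a Friday and not a court holiday, so no extension applies.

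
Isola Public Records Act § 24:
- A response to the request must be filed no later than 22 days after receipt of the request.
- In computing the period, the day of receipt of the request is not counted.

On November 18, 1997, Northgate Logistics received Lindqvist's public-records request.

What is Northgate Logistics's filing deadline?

December 10, 1997

22 days after November 18, 1997 is December 10, 1997.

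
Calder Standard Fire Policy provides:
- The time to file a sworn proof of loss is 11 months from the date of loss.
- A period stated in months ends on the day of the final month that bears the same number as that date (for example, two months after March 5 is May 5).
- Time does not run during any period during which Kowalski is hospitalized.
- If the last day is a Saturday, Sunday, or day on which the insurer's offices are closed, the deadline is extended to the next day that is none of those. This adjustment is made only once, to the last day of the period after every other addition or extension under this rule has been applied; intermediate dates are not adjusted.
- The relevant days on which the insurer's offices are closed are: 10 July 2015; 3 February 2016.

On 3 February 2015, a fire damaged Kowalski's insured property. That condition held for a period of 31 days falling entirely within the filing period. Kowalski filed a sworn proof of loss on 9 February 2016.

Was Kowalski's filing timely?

11 months after 3 February 2015 is January 3, 2016.
Tolling adds 31 days: January 3, 2016 + 31 days = February 3, 2016.
February 3, 2016 is a listed holiday. The next qualifying day is February 4, 2016.
The deadline is February 4, 2016; the filing on February 9, 2016 is after that date.

No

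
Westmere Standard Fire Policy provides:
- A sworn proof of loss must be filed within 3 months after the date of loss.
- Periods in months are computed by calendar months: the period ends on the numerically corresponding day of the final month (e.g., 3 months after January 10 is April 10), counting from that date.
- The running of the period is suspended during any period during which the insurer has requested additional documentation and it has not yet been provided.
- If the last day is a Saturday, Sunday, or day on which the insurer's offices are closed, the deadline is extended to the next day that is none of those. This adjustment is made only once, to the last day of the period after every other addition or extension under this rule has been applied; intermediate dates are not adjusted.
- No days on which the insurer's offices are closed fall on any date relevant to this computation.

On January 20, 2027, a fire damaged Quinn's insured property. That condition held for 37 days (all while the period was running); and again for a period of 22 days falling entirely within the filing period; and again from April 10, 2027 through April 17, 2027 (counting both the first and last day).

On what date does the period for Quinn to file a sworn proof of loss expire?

June 28, 2027

3 months after January 20, 2027 is April 20, 2027.
Tolling adds 37 days: April 20, 2027 + 37 days = May 27, 2027.
Tolling adds 22 days: May 27, 2027 + 22 days = June 18, 2027.
From April 10, 2027 through April 17, 2027 inclusive is 8 days; tolling adds 8 days: June 18, 2027 + 8 days = June 26, 2027.
June 26, 2027 is Saturday; June 27, 2027 is Sunday. The next qualifying day is June 28, 2027.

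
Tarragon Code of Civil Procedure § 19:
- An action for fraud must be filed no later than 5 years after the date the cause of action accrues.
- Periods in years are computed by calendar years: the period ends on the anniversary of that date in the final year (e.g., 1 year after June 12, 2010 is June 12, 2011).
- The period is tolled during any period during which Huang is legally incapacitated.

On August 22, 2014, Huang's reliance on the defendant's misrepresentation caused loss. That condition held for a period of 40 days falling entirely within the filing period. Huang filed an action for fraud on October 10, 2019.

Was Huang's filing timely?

5 years after August 22, 2014 is August 22, 2019.
Tolling adds 40 days: August 22, 2019 + 40 days = October 1, 2019.
The deadline is October 1, 2019; the filing on October 10, 2019 is after that date.

No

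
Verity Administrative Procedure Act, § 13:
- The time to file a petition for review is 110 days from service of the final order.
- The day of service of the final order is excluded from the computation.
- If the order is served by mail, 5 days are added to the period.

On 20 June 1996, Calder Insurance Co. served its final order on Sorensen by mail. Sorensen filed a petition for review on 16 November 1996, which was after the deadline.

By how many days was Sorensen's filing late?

110 days after 20 June 1996 is October 8, 1996.
Service was by mail, adding 5 days: October 8, 1996 + 5 days = October 13, 1996.
The deadline is October 13, 1996; from October 13, 1996 to November 16, 1996 is 34 days.

34 days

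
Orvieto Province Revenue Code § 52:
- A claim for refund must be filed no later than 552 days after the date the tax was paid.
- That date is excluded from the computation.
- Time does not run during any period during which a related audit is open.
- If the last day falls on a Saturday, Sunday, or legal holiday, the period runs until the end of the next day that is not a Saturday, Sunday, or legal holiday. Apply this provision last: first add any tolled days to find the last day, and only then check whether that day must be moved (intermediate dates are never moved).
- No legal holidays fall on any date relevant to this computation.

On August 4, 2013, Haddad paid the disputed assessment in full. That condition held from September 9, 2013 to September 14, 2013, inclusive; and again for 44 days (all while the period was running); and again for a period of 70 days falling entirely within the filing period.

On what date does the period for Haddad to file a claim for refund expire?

552 days after August 4, 2013 is February 7, 2015.
From September 9, 2013 through September 14, 2013 inclusive is 6 days; tolling adds 6 days: February 7, 2015 + 6 days = February 13, 2015.
Tolling adds 44 days: February 13, 2015 + 44 days = March 29, 2015.
Tolling adds 70 days: March 29, 2015 + 70 days = June 7, 2015.
June 7, 2015 is Sunday. The next qualifying day is June 8, 2015.

June 8, 2015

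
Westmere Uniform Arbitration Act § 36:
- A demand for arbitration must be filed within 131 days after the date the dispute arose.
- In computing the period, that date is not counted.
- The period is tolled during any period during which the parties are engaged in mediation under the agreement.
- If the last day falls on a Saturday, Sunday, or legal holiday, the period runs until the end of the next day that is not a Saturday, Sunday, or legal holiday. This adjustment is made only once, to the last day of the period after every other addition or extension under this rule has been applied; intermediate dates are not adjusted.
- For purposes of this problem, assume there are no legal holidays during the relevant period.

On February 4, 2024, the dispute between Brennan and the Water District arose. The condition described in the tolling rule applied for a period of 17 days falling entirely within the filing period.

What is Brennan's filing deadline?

131 days after February 4, 2024 is June 14, 2024.
Tolling adds 17 days: June 14, 2024 + 17 days = July 1, 2024.
July 1, 2024 is a Monday and not a legal holiday, so no extension applies.

July 1, 2024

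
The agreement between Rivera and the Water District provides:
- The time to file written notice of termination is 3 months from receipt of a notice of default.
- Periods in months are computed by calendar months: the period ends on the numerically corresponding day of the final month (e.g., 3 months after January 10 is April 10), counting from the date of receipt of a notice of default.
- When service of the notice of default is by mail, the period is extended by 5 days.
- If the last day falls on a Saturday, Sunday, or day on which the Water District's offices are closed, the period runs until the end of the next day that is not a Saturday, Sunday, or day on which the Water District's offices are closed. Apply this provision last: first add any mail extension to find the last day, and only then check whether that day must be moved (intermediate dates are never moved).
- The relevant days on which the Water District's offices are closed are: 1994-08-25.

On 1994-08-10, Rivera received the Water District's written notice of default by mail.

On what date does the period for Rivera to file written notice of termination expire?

November 15, 1994

3 months after 1994-08-10 is November 10, 1994.
Service was by mail, adding 5 days: November 10, 1994 + 5 days = November 15, 1994.
November 15, 1994 is a Tuesday and not a day on which the Water District's offices are closed, so no extension applies.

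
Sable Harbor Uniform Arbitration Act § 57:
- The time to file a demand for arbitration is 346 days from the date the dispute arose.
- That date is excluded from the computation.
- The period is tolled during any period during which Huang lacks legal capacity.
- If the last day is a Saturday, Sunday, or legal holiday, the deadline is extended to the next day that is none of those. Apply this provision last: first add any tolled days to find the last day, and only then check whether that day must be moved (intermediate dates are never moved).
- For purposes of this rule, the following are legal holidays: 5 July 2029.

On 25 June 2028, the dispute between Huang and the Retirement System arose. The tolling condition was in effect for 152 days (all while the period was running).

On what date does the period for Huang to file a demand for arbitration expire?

346 days after 25 June 2028 is June 6, 2029.
Tolling adds 152 days: June 6, 2029 + 152 days = November 5, 2029.
November 5, 2029 is a Monday and not a legal holiday, so no extension applies.

November 5, 2029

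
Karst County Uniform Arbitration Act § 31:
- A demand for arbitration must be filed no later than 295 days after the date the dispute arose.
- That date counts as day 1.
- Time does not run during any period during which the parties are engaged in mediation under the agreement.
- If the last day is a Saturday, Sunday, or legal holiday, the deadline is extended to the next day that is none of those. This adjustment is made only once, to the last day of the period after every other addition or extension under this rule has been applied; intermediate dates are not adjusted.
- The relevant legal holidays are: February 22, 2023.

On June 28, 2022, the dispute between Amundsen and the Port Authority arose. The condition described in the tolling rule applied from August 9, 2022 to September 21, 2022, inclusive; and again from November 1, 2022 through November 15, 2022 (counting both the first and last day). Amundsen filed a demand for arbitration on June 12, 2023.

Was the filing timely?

Counting June 28, 2022 as day 1, day 295 is April 18, 2023.
From August 9, 2022 through September 21, 2022 inclusive is 44 days; tolling adds 44 days: April 18, 2023 + 44 days = June 1, 2023.
From November 1, 2022 through November 15, 2022 inclusive is 15 days; tolling adds 15 days: June 1, 2023 + 15 days = June 16, 2023.
June 16, 2023 is a Friday and not a legal holiday, so no extension applies.
The deadline is June 16, 2023; the filing on June 12, 2023 is on or before that date.

Yes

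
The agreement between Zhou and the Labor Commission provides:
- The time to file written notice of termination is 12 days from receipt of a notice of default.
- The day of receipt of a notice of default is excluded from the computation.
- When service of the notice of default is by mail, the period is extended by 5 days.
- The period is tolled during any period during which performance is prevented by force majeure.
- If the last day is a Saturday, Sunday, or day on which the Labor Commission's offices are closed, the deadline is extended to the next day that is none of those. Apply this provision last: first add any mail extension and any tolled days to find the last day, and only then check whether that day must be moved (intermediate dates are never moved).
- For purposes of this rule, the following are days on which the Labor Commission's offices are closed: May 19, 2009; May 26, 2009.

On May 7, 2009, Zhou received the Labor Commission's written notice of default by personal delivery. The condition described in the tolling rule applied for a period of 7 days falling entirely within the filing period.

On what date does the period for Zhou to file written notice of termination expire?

May 27, 2009

12 days after May 7, 2009 is May 19, 2009.
Service was not by mail, so no mail extension applies.
Tolling adds 7 days: May 19, 2009 + 7 days = May 26, 2009.
May 26, 2009 is a listed holiday. The next qualifying day is May 27, 2009.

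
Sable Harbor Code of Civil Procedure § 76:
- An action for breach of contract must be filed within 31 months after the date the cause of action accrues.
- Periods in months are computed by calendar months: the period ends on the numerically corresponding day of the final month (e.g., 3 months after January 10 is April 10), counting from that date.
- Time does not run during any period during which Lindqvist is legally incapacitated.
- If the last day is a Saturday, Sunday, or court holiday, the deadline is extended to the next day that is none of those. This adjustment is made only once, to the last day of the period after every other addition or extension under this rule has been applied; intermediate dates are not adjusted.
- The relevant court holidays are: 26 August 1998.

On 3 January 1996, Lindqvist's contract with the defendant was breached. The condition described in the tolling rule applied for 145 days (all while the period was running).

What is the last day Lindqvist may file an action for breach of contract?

December 28, 1998

31 months after 3 January 1996 is August 3, 1998.
Tolling adds 145 days: August 3, 1998 + 145 days = December 26, 1998.
December 26, 1998 is Saturday; December 27, 1998 is Sunday. The next qualifying day is December 28, 1998.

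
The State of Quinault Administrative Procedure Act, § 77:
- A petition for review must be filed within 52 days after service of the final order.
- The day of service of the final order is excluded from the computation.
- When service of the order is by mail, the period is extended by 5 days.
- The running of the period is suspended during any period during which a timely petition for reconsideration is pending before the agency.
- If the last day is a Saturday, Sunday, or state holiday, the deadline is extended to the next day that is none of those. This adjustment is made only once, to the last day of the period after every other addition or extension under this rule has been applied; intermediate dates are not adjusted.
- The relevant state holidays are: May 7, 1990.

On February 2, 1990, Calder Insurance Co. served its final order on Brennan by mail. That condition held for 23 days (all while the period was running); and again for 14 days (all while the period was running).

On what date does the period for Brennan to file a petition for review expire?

May 8, 1990

52 days after February 2, 1990 is March 26, 1990.
Service was by mail, adding 5 days: March 26, 1990 + 5 days = March 31, 1990.
Tolling adds 23 days: March 31, 1990 + 23 days = April 23, 1990.
Tolling adds 14 days: April 23, 1990 + 14 days = May 7, 1990.
May 7, 1990 is a listed holiday. The next qualifying day is May 8, 1990.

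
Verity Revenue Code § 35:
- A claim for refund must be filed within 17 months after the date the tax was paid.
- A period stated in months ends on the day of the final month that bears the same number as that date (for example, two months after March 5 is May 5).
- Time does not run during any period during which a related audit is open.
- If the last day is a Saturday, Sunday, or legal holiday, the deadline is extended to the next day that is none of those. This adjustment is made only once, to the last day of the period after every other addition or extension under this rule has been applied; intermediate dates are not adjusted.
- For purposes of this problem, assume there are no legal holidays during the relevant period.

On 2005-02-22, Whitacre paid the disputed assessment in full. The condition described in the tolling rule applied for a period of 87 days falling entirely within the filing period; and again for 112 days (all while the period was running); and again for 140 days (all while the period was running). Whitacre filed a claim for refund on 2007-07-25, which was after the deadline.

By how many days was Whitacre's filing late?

29 days

17 months after 2005-02-22 is July 22, 2006.
Tolling adds 87 days: July 22, 2006 + 87 days = October 17, 2006.
Tolling adds 112 days: October 17, 2006 + 112 days = February 6, 2007.
Tolling adds 140 days: February 6, 2007 + 140 days = June 26, 2007.
June 26, 2007 is a Tuesday and not a legal holiday, so no extension applies.
The deadline is June 26, 2007; from June 26, 2007 to July 25, 2007 is 29 days.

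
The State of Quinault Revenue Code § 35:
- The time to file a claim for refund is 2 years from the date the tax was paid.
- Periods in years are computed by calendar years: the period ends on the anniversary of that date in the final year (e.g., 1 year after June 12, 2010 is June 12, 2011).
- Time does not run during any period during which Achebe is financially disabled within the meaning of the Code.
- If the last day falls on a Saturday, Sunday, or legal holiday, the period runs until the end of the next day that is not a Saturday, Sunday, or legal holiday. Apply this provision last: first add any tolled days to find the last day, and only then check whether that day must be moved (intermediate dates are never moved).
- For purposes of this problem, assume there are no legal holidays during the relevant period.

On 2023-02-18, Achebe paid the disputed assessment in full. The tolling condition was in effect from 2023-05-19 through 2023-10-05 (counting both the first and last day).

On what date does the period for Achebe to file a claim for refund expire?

July 8, 2025

2 years after 2023-02-18 is February 18, 2025.
From May 19, 2023 through October 5, 2023 inclusive is 140 days; tolling adds 140 days: February 18, 2025 + 140 days = July 8, 2025.
July 8, 2025 is a Tuesday and not a legal holiday, so no extension applies.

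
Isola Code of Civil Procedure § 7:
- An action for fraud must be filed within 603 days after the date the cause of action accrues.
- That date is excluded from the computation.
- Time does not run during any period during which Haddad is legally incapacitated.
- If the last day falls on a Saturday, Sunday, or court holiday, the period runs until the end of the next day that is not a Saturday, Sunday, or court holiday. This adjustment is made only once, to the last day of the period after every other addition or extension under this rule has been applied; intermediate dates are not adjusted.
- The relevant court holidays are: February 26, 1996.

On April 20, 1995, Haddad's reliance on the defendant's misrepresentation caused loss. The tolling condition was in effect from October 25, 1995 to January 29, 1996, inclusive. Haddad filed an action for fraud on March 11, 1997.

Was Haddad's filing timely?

Yes

603 days after April 20, 1995 is December 13, 1996.
From October 25, 1995 through January 29, 1996 inclusive is 97 days; tolling adds 97 days: December 13, 1996 + 97 days = March 20, 1997.
March 20, 1997 is a Thursday and not a court holiday, so no extension applies.
The deadline is March 20, 1997; the filing on March 11, 1997 is on or before that date.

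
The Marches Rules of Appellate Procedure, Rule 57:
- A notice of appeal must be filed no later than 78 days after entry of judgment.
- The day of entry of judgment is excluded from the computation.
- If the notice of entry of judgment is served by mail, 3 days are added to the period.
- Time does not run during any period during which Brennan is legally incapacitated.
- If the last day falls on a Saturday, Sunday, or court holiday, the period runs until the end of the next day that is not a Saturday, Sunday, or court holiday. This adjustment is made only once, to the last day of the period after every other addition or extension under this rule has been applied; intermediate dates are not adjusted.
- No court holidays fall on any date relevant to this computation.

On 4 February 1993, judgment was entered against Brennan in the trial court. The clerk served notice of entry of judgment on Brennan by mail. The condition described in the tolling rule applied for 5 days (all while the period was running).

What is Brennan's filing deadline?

78 days after 4 February 1993 is April 23, 1993.
Service was by mail, adding 3 days: April 23, 1993 + 3 days = April 26, 1993.
Tolling adds 5 days: April 26, 1993 + 5 days = May 1, 1993.
May 1, 1993 is Saturday; May 2, 1993 is Sunday. The next qualifying day is May 3, 1993.

May 3, 1993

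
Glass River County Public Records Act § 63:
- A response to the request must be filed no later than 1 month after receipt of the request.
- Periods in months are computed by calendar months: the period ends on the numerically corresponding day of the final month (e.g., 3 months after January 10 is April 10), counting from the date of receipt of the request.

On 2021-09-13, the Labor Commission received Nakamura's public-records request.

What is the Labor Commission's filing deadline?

October 13, 2021

1 month after 2021-09-13 is October 13, 2021.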